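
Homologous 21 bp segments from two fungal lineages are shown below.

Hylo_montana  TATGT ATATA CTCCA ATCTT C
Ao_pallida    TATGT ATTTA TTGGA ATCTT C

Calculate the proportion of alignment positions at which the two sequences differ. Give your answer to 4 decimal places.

0.1905

Differing sites — 8:A/T; 11:C/T; 13:C/G; 14:C/G.
There are 4 differences over 21 sites, so p = 4/21 = 0.1905.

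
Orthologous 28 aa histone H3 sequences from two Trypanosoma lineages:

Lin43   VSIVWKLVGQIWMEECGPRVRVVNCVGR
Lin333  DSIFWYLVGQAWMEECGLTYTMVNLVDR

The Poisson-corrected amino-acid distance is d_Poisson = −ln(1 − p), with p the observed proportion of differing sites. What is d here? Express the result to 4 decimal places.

0.4990

Differing sites — 1:V/D; 4:V/F; 6:K/Y; 11:I/A; 18:P/L; 19:R/T; 20:V/Y; 21:R/T; 22:V/M; 25:C/L; 27:G/D.
p = 11/28 = 0.392857.
d = −ln(1 − 0.392857) = −ln(0.607143) = 0.4990.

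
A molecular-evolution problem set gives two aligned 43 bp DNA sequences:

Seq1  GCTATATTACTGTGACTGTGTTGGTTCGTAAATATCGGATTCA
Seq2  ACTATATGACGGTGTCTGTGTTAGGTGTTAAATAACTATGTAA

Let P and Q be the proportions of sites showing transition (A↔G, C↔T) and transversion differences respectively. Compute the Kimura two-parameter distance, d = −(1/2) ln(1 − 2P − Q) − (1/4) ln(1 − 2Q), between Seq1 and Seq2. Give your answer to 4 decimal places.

Mismatches occur at site 1 (G/A, transition), site 8 (T/G, transversion), site 11 (T/G, transversion), site 15 (A/T, transversion), site 23 (G/A, transition), site 25 (T/G, transversion), site 27 (C/G, transversion), site 28 (G/T, transversion), site 35 (T/A, transversion), site 37 (G/T, transversion), site 38 (G/A, transition), site 39 (A/T, transversion), site 40 (T/G, transversion), site 42 (C/A, transversion).
Of the 14 differences, 3 transitions and 11 transversions over 43 sites: P = 3/43 = 0.069767, Q = 11/43 = 0.255814.
d = −0.5·ln(0.604652) − 0.25·ln(0.488372) = −0.5·(-0.503102) − 0.25·(-0.716678) = 0.4307.

0.4307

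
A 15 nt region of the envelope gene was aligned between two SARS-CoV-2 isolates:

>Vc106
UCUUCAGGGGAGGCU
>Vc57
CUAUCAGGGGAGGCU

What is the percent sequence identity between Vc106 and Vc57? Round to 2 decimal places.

The sequences differ at positions 1 (U/C), 2 (C/U), 3 (U/A).
12 of the 15 sites match, so the percent identity is 12/15 × 100 = 80.00%.

80.00%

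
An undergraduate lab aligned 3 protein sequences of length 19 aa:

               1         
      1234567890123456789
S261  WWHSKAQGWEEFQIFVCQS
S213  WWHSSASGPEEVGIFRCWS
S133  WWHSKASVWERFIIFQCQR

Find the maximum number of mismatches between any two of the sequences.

9

Pairwise Hamming distances:
  S261 vs S213: 7
  S261 vs S133: 6
  S213 vs S133: 9
The largest is 9, between S213 and S133.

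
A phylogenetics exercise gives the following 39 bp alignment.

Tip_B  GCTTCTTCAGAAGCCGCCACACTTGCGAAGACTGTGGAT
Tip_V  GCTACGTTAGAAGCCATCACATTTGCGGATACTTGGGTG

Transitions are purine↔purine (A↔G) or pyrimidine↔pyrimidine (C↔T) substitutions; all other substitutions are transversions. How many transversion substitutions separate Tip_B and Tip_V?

Differing sites — 4:T/A (Tv); 6:T/G (Tv); 8:C/T (Ti); 16:G/A (Ti); 17:C/T (Ti); 22:C/T (Ti); 28:A/G (Ti); 30:G/T (Tv); 34:G/T (Tv); 35:T/G (Tv); 38:A/T (Tv); 39:T/G (Tv).
Of the 12 differences, 5 transitions and 7 transversions, so the answer is 7.

7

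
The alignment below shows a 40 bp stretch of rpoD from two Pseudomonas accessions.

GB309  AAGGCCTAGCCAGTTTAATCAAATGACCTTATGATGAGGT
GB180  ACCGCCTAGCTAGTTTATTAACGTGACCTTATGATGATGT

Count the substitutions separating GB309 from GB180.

8

Mismatches occur at site 2 (A/C), site 3 (G/C), site 11 (C/T), site 18 (A/T), site 20 (C/A), site 22 (A/C), site 23 (A/G), site 38 (G/T).
That gives 8 mismatches out of 40 aligned sites, so the Hamming distance is 8.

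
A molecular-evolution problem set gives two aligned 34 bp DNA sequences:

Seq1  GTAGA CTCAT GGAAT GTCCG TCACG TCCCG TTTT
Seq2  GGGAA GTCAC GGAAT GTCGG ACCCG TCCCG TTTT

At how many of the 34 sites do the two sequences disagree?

8

Mismatches occur at site 2 (T/G), site 3 (A/G), site 4 (G/A), site 6 (C/G), site 10 (T/C), site 19 (C/G), site 21 (T/A), site 23 (A/C).
That gives 8 mismatches out of 34 aligned sites, so the Hamming distance is 8.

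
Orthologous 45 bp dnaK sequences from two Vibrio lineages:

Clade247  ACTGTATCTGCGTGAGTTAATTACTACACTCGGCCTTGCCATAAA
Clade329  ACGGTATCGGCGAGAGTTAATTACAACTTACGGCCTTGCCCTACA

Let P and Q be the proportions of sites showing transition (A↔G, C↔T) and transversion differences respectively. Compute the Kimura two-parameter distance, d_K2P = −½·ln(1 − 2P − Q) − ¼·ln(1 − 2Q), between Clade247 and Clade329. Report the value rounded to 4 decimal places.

Mismatches occur at site 3 (T↔G, transversion), site 9 (T↔G, transversion), site 13 (T↔A, transversion), site 25 (T↔A, transversion), site 28 (A↔T, transversion), site 29 (C↔T, transition), site 30 (T↔A, transversion), site 41 (A↔C, transversion), site 44 (A↔C, transversion).
Of the 9 differences, 1 transition and 8 transversions over 45 sites: P = 1/45 = 0.022222, Q = 8/45 = 0.177778.
d = −0.5·ln(0.777778) − 0.25·ln(0.644444) = −0.5·(-0.251314) − 0.25·(-0.439367) = 0.2355.

0.2355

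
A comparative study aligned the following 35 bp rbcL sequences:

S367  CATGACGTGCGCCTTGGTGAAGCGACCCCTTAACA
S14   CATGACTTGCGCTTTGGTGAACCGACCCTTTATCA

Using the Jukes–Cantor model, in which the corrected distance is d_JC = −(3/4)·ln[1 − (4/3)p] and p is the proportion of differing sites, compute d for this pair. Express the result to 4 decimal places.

Mismatches occur at site 7 (G→T), site 13 (C→T), site 22 (G→C), site 29 (C→T), site 33 (A→T).
p = 5/35 = 0.142857.
d = −0.75 · ln(1 − (4/3)·0.142857) = −0.75 · ln(0.809524) = −0.75 · (-0.211309) = 0.1585.

0.1585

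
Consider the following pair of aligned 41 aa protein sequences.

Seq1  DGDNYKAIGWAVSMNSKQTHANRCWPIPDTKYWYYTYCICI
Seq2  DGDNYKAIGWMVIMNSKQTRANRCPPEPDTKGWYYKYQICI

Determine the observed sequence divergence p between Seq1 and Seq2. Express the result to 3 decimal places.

0.195

The sequences differ at positions 11 (A/M), 13 (S/I), 20 (H/R), 25 (W/P), 27 (I/E), 32 (Y/G), 36 (T/K), 38 (C/Q).
There are 8 differences over 41 sites, so p = 8/41 = 0.195.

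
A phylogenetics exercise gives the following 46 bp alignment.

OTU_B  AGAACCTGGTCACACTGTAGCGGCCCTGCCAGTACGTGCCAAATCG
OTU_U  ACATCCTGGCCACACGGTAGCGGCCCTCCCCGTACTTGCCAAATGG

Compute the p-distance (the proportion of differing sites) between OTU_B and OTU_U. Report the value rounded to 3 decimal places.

Differing sites — 2:G/C; 4:A/T; 10:T/C; 16:T/G; 28:G/C; 31:A/C; 36:G/T; 45:C/G.
There are 8 differences over 46 sites, so p = 8/46 = 0.174.

0.174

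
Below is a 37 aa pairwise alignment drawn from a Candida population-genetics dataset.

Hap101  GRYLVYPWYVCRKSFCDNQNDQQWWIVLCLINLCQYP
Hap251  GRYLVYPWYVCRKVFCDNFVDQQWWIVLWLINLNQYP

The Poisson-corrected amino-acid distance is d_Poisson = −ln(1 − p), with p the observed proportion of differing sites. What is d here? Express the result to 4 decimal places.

Differing sites — 14:S/V; 19:Q/F; 20:N/V; 29:C/W; 34:C/N.
p = 5/37 = 0.135135.
d = −ln(1 − 0.135135) = −ln(0.864865) = 0.1452.

0.1452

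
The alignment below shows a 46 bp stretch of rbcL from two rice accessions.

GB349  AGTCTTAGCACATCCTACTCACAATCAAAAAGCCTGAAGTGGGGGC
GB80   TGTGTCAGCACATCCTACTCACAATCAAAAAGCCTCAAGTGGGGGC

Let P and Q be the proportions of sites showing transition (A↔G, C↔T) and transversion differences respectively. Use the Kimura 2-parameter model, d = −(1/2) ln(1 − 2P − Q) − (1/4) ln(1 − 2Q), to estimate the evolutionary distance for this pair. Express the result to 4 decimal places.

0.0925

Mismatches occur at site 1 (A/T, transversion), site 4 (C/G, transversion), site 6 (T/C, transition), site 36 (G/C, transversion).
Of the 4 differences, 1 transition and 3 transversions over 46 sites: P = 1/46 = 0.021739, Q = 3/46 = 0.065217.
d = −0.5·ln(0.891305) − 0.25·ln(0.869566) = −0.5·(-0.115069) − 0.25·(-0.139761) = 0.0925.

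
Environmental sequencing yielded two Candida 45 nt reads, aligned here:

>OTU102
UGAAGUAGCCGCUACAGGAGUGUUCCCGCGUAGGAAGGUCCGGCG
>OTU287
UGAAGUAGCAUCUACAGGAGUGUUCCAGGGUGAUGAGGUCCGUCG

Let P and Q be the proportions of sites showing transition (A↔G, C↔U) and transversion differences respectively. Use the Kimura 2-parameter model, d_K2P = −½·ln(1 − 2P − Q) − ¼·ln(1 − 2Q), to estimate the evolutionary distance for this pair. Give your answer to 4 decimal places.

Mismatches occur at site 10 (C→A, transversion), site 11 (G→U, transversion), site 27 (C→A, transversion), site 29 (C→G, transversion), site 32 (A→G, transition), site 33 (G→A, transition), site 34 (G→U, transversion), site 35 (A→G, transition), site 43 (G→U, transversion).
Of the 9 differences, 3 transitions and 6 transversions over 45 sites: P = 3/45 = 0.066667, Q = 6/45 = 0.133333.
d = −0.5·ln(0.733333) − 0.25·ln(0.733334) = −0.5·(-0.310155) − 0.25·(-0.310154) = 0.2326.

0.2326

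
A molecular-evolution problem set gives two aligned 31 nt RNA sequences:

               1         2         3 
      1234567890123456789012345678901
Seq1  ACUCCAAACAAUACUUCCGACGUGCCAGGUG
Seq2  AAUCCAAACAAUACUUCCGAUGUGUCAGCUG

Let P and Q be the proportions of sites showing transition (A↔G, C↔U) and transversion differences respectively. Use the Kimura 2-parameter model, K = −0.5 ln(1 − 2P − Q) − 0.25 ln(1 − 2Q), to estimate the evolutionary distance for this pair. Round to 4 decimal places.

0.1421

The sequences differ at positions 2 (C/A, transversion), 21 (C/U, transition), 25 (C/U, transition), 29 (G/C, transversion).
Of the 4 differences, 2 transitions and 2 transversions over 31 sites: P = 2/31 = 0.064516, Q = 2/31 = 0.064516.
d = −0.5·ln(0.806452) − 0.25·ln(0.870968) = −0.5·(-0.215111) − 0.25·(-0.138150) = 0.1421.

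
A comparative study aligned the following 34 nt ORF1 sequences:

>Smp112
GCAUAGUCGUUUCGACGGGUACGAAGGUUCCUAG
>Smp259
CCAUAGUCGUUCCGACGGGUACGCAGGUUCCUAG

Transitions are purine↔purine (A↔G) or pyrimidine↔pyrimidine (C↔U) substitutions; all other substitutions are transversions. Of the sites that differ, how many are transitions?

1

The sequences differ at positions 1 (G/C, transversion), 12 (U/C, transition), 24 (A/C, transversion).
Of the 3 differences, 1 transition and 2 transversions, so the answer is 1.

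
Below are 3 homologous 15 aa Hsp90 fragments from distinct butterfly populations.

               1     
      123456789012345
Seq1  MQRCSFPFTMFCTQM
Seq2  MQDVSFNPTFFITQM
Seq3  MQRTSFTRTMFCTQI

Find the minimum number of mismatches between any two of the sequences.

Pairwise Hamming distances:
  Seq1 vs Seq2: 6
  Seq1 vs Seq3: 4
  Seq2 vs Seq3: 7
The smallest is 4, between Seq1 and Seq3.

4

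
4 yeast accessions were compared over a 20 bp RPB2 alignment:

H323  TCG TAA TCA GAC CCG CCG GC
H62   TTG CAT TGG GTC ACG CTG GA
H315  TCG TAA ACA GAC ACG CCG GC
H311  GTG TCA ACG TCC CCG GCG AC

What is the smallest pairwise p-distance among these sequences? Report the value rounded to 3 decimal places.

0.100

Pairwise Hamming distances:
  H323 vs H62: 9
  H323 vs H315: 2
  H323 vs H311: 9
  H62 vs H315: 9
  H62 vs H311: 13
  H315 vs H311: 9
The smallest is 2 mismatches, between H323 and H315; p = 2/20 = 0.100.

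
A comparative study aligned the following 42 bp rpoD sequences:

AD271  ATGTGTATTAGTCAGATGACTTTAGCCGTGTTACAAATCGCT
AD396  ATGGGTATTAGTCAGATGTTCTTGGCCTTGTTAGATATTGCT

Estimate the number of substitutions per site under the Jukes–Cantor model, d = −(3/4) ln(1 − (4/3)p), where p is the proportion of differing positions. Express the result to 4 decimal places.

Mismatches occur at site 4 (T→G), site 19 (A→T), site 20 (C→T), site 21 (T→C), site 24 (A→G), site 28 (G→T), site 34 (C→G), site 36 (A→T), site 39 (C→T).
p = 9/42 = 0.214286.
d = −0.75 · ln(1 − (4/3)·0.214286) = −0.75 · ln(0.714285) = −0.75 · (-0.336473) = 0.2524.

0.2524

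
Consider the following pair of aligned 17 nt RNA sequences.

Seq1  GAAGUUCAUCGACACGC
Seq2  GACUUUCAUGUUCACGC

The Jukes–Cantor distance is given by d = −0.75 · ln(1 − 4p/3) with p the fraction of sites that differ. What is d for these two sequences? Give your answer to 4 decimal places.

Differing sites — 3:A/C; 4:G/U; 10:C/G; 11:G/U; 12:A/U.
p = 5/17 = 0.294118.
d = −0.75 · ln(1 − (4/3)·0.294118) = −0.75 · ln(0.607843) = −0.75 · (-0.497839) = 0.3734.

0.3734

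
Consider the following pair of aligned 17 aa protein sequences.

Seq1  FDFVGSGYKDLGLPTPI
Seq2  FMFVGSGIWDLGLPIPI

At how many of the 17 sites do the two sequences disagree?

Differing sites — 2:D/M; 8:Y/I; 9:K/W; 15:T/I.
That gives 4 mismatches out of 17 aligned sites, so the Hamming distance is 4.

4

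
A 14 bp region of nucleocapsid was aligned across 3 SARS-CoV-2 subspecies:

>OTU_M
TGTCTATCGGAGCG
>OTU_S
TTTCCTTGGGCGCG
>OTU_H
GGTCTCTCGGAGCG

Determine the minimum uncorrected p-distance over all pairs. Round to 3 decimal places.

Pairwise Hamming distances:
  OTU_M vs OTU_S: 5
  OTU_M vs OTU_H: 2
  OTU_S vs OTU_H: 6
The smallest is 2 mismatches, between OTU_M and OTU_H; p = 2/14 = 0.143.

0.143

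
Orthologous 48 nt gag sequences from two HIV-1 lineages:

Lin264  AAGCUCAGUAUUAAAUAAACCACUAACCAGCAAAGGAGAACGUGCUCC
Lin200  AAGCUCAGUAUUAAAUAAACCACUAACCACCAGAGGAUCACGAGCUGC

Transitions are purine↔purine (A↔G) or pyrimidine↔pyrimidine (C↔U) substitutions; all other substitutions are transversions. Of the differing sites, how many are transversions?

The sequences differ at positions 30 (G/C, transversion), 33 (A/G, transition), 38 (G/U, transversion), 39 (A/C, transversion), 43 (U/A, transversion), 47 (C/G, transversion).
Of the 6 differences, 1 transition and 5 transversions, so the answer is 5.

5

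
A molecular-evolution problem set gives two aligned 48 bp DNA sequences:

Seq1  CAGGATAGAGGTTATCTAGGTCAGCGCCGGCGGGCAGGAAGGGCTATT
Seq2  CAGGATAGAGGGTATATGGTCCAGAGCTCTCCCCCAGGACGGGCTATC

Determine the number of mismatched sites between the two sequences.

Differing sites — 12:T/G; 16:C/A; 18:A/G; 20:G/T; 21:T/C; 25:C/A; 28:C/T; 29:G/C; 30:G/T; 32:G/C; 33:G/C; 34:G/C; 40:A/C; 48:T/C.
That gives 14 mismatches out of 48 aligned sites, so the Hamming distance is 14.

14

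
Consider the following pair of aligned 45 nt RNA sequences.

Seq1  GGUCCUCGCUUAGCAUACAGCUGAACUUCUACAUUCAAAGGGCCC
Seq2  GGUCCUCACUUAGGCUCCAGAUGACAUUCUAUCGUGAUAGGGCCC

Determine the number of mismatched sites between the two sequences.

12

The sequences differ at positions 8 (G/A), 14 (C/G), 15 (A/C), 17 (A/C), 21 (C/A), 25 (A/C), 26 (C/A), 32 (C/U), 33 (A/C), 34 (U/G), 36 (C/G), 38 (A/U).
That gives 12 mismatches out of 45 aligned sites, so the Hamming distance is 12.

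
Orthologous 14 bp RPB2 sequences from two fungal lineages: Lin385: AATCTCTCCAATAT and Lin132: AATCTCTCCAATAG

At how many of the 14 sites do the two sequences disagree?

1

Differing sites — 14:T/G.
That gives 1 mismatch out of 14 aligned sites, so the Hamming distance is 1.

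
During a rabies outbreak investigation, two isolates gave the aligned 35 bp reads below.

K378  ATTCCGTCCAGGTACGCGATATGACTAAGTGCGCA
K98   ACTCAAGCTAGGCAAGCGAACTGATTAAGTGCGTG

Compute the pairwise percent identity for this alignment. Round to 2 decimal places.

65.71%

The sequences differ at positions 2 (T/C), 5 (C/A), 6 (G/A), 7 (T/G), 9 (C/T), 13 (T/C), 15 (C/A), 20 (T/A), 21 (A/C), 25 (C/T), 34 (C/T), 35 (A/G).
23 of the 35 sites match, so the percent identity is 23/35 × 100 = 65.71%.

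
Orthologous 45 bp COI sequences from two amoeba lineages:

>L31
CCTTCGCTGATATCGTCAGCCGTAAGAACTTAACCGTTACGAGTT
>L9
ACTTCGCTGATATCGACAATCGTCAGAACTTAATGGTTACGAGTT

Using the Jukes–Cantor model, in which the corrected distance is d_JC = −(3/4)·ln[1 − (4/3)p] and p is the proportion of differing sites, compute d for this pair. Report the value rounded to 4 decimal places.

Mismatches occur at site 1 (C↔A), site 16 (T↔A), site 19 (G↔A), site 20 (C↔T), site 24 (A↔C), site 34 (C↔T), site 35 (C↔G).
p = 7/45 = 0.155556.
d = −0.75 · ln(1 − (4/3)·0.155556) = −0.75 · ln(0.792592) = −0.75 · (-0.232447) = 0.1743.

0.1743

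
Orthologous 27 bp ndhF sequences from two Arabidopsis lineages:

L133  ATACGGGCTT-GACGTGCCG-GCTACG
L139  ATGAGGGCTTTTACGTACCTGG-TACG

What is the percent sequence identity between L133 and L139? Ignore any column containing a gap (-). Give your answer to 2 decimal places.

Excluding the 3 gap columns leaves 24 comparable sites.
Mismatches occur at site 3 (A→G), site 4 (C→A), site 12 (G→T), site 17 (G→A), site 20 (G→T).
19 of the 24 comparable sites match, so the percent identity is 19/24 × 100 = 79.17%.

79.17%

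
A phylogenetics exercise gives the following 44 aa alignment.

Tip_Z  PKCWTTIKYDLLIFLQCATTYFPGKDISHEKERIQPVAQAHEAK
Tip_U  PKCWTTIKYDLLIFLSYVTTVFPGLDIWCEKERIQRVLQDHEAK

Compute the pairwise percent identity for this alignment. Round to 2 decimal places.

Mismatches occur at site 16 (Q↔S), site 17 (C↔Y), site 18 (A↔V), site 21 (Y↔V), site 25 (K↔L), site 28 (S↔W), site 29 (H↔C), site 36 (P↔R), site 38 (A↔L), site 40 (A↔D).
34 of the 44 sites match, so the percent identity is 34/44 × 100 = 77.27%.

77.27%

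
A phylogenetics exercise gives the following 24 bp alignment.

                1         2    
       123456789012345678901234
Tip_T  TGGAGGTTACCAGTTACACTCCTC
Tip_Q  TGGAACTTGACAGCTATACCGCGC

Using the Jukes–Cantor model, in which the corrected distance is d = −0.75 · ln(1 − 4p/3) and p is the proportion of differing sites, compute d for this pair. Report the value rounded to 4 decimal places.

Mismatches occur at site 5 (G→A), site 6 (G→C), site 9 (A→G), site 10 (C→A), site 14 (T→C), site 17 (C→T), site 20 (T→C), site 21 (C→G), site 23 (T→G).
p = 9/24 = 0.375000.
d = −0.75 · ln(1 − (4/3)·0.375000) = −0.75 · ln(0.500000) = −0.75 · (-0.693147) = 0.5199.

0.5199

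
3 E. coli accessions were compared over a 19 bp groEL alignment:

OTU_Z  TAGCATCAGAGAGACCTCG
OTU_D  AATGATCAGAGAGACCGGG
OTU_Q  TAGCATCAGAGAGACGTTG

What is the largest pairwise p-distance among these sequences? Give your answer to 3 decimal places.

Pairwise Hamming distances:
  OTU_Z vs OTU_D: 5
  OTU_Z vs OTU_Q: 2
  OTU_D vs OTU_Q: 6
The largest is 6 mismatches, between OTU_D and OTU_Q; p = 6/19 = 0.316.

0.316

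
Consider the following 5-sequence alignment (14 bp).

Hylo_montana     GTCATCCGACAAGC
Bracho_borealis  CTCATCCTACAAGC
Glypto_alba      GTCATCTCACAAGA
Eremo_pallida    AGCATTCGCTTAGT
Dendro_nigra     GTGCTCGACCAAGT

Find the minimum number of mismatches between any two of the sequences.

Pairwise Hamming distances:
  Hylo_montana vs Bracho_borealis: 2
  Hylo_montana vs Glypto_alba: 3
  Hylo_montana vs Eremo_pallida: 7
  Hylo_montana vs Dendro_nigra: 6
  Bracho_borealis vs Glypto_alba: 4
  Bracho_borealis vs Eremo_pallida: 8
  Bracho_borealis vs Dendro_nigra: 7
  Glypto_alba vs Eremo_pallida: 9
  Glypto_alba vs Dendro_nigra: 6
  Eremo_pallida vs Dendro_nigra: 9
The smallest is 2, between Hylo_montana and Bracho_borealis.

2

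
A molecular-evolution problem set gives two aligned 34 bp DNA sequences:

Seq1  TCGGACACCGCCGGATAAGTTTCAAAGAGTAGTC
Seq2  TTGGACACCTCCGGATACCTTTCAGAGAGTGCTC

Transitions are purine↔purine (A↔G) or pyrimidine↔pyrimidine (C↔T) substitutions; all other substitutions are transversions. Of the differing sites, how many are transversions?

Differing sites — 2:C/T (Ti); 10:G/T (Tv); 18:A/C (Tv); 19:G/C (Tv); 25:A/G (Ti); 31:A/G (Ti); 32:G/C (Tv).
Of the 7 differences, 3 transitions and 4 transversions, so the answer is 4.

4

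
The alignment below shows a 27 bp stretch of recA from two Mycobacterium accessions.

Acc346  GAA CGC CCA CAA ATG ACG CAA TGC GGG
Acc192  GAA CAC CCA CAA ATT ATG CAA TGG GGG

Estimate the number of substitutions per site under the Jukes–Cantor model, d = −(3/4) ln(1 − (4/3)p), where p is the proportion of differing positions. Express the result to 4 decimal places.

The sequences differ at positions 5 (G/A), 15 (G/T), 17 (C/T), 24 (C/G).
p = 4/27 = 0.148148.
d = −0.75 · ln(1 − (4/3)·0.148148) = −0.75 · ln(0.802469) = −0.75 · (-0.220062) = 0.1650.

0.1650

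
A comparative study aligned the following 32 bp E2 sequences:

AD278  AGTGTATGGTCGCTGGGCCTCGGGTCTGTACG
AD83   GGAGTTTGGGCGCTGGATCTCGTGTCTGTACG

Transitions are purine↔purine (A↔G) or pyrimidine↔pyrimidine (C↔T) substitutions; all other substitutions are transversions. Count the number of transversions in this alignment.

The sequences differ at positions 1 (A/G, transition), 3 (T/A, transversion), 6 (A/T, transversion), 10 (T/G, transversion), 17 (G/A, transition), 18 (C/T, transition), 23 (G/T, transversion).
Of the 7 differences, 3 transitions and 4 transversions, so the answer is 4.

4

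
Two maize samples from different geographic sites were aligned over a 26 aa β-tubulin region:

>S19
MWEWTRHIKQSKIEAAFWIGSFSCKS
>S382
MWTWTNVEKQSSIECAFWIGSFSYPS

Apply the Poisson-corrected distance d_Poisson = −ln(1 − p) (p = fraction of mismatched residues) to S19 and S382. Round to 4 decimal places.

Mismatches occur at site 3 (E↔T), site 6 (R↔N), site 7 (H↔V), site 8 (I↔E), site 12 (K↔S), site 15 (A↔C), site 24 (C↔Y), site 25 (K↔P).
p = 8/26 = 0.307692.
d = −ln(1 − 0.307692) = −ln(0.692308) = 0.3677.

0.3677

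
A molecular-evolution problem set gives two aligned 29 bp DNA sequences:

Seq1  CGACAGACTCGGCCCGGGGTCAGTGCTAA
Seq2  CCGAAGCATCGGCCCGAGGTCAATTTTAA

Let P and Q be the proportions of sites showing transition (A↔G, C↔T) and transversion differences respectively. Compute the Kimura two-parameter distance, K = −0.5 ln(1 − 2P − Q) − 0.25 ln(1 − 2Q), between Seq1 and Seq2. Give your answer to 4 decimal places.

0.4031

Differing sites — 2:G/C (Tv); 3:A/G (Ti); 4:C/A (Tv); 7:A/C (Tv); 8:C/A (Tv); 17:G/A (Ti); 23:G/A (Ti); 25:G/T (Tv); 26:C/T (Ti).
Of the 9 differences, 4 transitions and 5 transversions over 29 sites: P = 4/29 = 0.137931, Q = 5/29 = 0.172414.
d = −0.5·ln(0.551724) − 0.25·ln(0.655172) = −0.5·(-0.594707) − 0.25·(-0.422857) = 0.4031.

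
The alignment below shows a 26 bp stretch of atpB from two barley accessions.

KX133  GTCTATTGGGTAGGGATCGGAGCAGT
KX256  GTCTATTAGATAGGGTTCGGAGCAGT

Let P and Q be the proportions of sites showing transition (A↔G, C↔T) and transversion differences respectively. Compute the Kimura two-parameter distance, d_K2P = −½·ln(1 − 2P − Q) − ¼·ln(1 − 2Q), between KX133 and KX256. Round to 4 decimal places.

Mismatches occur at site 8 (G/A, transition), site 10 (G/A, transition), site 16 (A/T, transversion).
Of the 3 differences, 2 transitions and 1 transversion over 26 sites: P = 2/26 = 0.076923, Q = 1/26 = 0.038462.
d = −0.5·ln(0.807692) − 0.25·ln(0.923076) = −0.5·(-0.213574) − 0.25·(-0.080044) = 0.1268.

0.1268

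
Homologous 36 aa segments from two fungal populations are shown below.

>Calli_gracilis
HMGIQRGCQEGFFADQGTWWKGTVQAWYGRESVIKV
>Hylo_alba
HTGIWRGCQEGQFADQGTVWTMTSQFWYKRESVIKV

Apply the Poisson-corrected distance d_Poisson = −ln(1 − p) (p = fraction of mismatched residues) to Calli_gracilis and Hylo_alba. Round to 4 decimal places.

Differing sites — 2:M/T; 5:Q/W; 12:F/Q; 19:W/V; 21:K/T; 22:G/M; 24:V/S; 26:A/F; 29:G/K.
p = 9/36 = 0.250000.
d = −ln(1 − 0.250000) = −ln(0.750000) = 0.2877.

0.2877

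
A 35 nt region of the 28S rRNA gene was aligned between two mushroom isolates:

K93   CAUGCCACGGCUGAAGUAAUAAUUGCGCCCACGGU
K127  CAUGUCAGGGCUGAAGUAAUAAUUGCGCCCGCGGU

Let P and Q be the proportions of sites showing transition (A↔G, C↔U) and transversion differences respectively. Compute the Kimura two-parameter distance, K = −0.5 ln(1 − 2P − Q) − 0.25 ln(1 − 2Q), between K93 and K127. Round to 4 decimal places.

0.0918

Mismatches occur at site 5 (C→U, transition), site 8 (C→G, transversion), site 31 (A→G, transition).
Of the 3 differences, 2 transitions and 1 transversion over 35 sites: P = 2/35 = 0.057143, Q = 1/35 = 0.028571.
d = −0.5·ln(0.857143) − 0.25·ln(0.942858) = −0.5·(-0.154151) − 0.25·(-0.058840) = 0.0918.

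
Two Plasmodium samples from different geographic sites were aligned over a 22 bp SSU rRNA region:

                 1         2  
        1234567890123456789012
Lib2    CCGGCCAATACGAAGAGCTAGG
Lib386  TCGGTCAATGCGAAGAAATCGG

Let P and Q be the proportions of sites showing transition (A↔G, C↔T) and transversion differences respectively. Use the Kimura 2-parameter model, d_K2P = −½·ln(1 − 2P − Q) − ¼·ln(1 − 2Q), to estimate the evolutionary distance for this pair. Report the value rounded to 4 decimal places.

Mismatches occur at site 1 (C→T, transition), site 5 (C→T, transition), site 10 (A→G, transition), site 17 (G→A, transition), site 18 (C→A, transversion), site 20 (A→C, transversion).
Of the 6 differences, 4 transitions and 2 transversions over 22 sites: P = 4/22 = 0.181818, Q = 2/22 = 0.090909.
d = −0.5·ln(0.545455) − 0.25·ln(0.818182) = −0.5·(-0.606135) − 0.25·(-0.200670) = 0.3532.

0.3532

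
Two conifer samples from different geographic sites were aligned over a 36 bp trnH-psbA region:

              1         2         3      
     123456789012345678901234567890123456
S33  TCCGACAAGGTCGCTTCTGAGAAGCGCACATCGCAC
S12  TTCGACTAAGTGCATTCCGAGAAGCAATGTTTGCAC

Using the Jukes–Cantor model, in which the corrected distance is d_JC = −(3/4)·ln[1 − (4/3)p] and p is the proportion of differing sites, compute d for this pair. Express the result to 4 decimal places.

0.4926

Mismatches occur at site 2 (C/T), site 7 (A/T), site 9 (G/A), site 12 (C/G), site 13 (G/C), site 14 (C/A), site 18 (T/C), site 26 (G/A), site 27 (C/A), site 28 (A/T), site 29 (C/G), site 30 (A/T), site 32 (C/T).
p = 13/36 = 0.361111.
d = −0.75 · ln(1 − (4/3)·0.361111) = −0.75 · ln(0.518519) = −0.75 · (-0.656779) = 0.4926.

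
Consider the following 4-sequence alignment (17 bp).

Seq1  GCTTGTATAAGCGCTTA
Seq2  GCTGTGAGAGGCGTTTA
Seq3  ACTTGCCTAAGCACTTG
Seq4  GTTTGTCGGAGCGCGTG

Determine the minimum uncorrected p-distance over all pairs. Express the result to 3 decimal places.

0.294

Pairwise Hamming distances:
  Seq1 vs Seq2: 6
  Seq1 vs Seq3: 5
  Seq1 vs Seq4: 6
  Seq2 vs Seq3: 10
  Seq2 vs Seq4: 10
  Seq3 vs Seq4: 7
The smallest is 5 mismatches, between Seq1 and Seq3; p = 5/17 = 0.294.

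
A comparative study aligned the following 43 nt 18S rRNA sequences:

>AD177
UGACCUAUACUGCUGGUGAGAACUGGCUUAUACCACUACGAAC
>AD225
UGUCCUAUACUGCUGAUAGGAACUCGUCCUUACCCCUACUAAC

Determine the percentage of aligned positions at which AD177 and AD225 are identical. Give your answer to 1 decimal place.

74.4%

The sequences differ at positions 3 (A/U), 16 (G/A), 18 (G/A), 19 (A/G), 25 (G/C), 27 (C/U), 28 (U/C), 29 (U/C), 30 (A/U), 35 (A/C), 40 (G/U).
32 of the 43 sites match, so the percent identity is 32/43 × 100 = 74.4%.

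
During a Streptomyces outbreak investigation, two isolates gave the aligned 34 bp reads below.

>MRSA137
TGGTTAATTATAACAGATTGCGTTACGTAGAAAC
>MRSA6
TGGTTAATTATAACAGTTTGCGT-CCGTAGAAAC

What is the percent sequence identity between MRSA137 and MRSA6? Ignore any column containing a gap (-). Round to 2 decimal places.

93.94%

Excluding the 1 gap column leaves 33 comparable sites.
The sequences differ at positions 17 (A/T), 25 (A/C).
31 of the 33 comparable sites match, so the percent identity is 31/33 × 100 = 93.94%.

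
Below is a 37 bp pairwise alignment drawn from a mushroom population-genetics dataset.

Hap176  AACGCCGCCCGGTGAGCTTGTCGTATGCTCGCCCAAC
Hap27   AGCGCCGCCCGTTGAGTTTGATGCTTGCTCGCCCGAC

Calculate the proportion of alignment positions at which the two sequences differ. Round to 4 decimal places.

0.2162

Differing sites — 2:A/G; 12:G/T; 17:C/T; 21:T/A; 22:C/T; 24:T/C; 25:A/T; 35:A/G.
There are 8 differences over 37 sites, so p = 8/37 = 0.2162.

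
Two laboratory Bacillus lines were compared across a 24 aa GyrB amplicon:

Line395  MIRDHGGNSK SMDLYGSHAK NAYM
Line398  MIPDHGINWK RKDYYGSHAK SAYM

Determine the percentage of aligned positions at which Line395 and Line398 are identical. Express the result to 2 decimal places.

The sequences differ at positions 3 (R/P), 7 (G/I), 9 (S/W), 11 (S/R), 12 (M/K), 14 (L/Y), 21 (N/S).
17 of the 24 sites match, so the percent identity is 17/24 × 100 = 70.83%.

70.83%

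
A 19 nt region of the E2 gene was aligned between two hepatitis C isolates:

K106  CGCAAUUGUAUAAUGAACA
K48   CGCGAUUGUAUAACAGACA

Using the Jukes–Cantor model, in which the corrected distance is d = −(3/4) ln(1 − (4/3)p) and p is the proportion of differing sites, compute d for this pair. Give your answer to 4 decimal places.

0.2471

The sequences differ at positions 4 (A/G), 14 (U/C), 15 (G/A), 16 (A/G).
p = 4/19 = 0.210526.
d = −0.75 · ln(1 − (4/3)·0.210526) = −0.75 · ln(0.719299) = −0.75 · (-0.329478) = 0.2471.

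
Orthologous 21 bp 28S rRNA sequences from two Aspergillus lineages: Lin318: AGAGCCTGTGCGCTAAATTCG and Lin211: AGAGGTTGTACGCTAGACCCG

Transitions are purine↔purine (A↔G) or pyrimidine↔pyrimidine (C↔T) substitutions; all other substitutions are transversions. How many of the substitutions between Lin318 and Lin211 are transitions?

5

The sequences differ at positions 5 (C/G, transversion), 6 (C/T, transition), 10 (G/A, transition), 16 (A/G, transition), 18 (T/C, transition), 19 (T/C, transition).
Of the 6 differences, 5 transitions and 1 transversion, so the answer is 5.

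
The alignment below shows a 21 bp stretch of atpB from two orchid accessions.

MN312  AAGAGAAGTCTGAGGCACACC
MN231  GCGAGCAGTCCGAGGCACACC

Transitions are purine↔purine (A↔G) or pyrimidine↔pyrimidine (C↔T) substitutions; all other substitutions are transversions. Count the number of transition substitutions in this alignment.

Mismatches occur at site 1 (A↔G, transition), site 2 (A↔C, transversion), site 6 (A↔C, transversion), site 11 (T↔C, transition).
Of the 4 differences, 2 transitions and 2 transversions, so the answer is 2.

2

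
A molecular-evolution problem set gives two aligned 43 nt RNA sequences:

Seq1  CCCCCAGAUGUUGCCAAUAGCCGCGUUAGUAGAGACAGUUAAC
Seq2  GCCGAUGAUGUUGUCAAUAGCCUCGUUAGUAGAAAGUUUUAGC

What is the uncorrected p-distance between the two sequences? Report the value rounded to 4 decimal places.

The sequences differ at positions 1 (C/G), 4 (C/G), 5 (C/A), 6 (A/U), 14 (C/U), 23 (G/U), 34 (G/A), 36 (C/G), 37 (A/U), 38 (G/U), 42 (A/G).
There are 11 differences over 43 sites, so p = 11/43 = 0.2558.

0.2558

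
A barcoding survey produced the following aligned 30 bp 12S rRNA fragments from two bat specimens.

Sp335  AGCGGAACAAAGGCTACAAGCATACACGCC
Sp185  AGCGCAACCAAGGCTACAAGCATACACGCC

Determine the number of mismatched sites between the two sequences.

Differing sites — 5:G/C; 9:A/C.
That gives 2 mismatches out of 30 aligned sites, so the Hamming distance is 2.

2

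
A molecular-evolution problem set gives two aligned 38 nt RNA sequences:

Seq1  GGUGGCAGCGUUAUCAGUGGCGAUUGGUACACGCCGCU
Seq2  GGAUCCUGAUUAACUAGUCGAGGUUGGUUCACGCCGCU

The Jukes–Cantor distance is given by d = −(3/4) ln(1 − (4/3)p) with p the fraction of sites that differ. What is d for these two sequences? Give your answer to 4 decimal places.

0.4568

Differing sites — 3:U/A; 4:G/U; 5:G/C; 7:A/U; 9:C/A; 10:G/U; 12:U/A; 14:U/C; 15:C/U; 19:G/C; 21:C/A; 23:A/G; 29:A/U.
p = 13/38 = 0.342105.
d = −0.75 · ln(1 − (4/3)·0.342105) = −0.75 · ln(0.543860) = −0.75 · (-0.609063) = 0.4568.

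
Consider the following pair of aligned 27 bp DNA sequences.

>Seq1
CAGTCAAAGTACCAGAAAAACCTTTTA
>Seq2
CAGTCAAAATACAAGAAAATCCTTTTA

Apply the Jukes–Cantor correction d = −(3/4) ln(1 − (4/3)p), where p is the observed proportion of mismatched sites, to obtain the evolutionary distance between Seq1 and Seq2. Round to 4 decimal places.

0.1203

Mismatches occur at site 9 (G/A), site 13 (C/A), site 20 (A/T).
p = 3/27 = 0.111111.
d = −0.75 · ln(1 − (4/3)·0.111111) = −0.75 · ln(0.851852) = −0.75 · (-0.160342) = 0.1203.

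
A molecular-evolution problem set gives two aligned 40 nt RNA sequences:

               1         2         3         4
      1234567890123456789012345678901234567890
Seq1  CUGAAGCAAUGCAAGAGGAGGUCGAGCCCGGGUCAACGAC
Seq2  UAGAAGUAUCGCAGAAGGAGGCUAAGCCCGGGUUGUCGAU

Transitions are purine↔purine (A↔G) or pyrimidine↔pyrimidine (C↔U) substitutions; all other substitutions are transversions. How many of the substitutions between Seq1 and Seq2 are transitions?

The sequences differ at positions 1 (C/U, transition), 2 (U/A, transversion), 7 (C/U, transition), 9 (A/U, transversion), 10 (U/C, transition), 14 (A/G, transition), 15 (G/A, transition), 22 (U/C, transition), 23 (C/U, transition), 24 (G/A, transition), 34 (C/U, transition), 35 (A/G, transition), 36 (A/U, transversion), 40 (C/U, transition).
Of the 14 differences, 11 transitions and 3 transversions, so the answer is 11.

11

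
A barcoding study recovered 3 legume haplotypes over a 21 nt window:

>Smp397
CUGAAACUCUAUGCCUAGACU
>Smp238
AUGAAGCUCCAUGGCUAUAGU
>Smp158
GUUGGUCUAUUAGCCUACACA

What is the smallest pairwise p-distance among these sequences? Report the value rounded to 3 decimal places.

0.286

Pairwise Hamming distances:
  Smp397 vs Smp238: 6
  Smp397 vs Smp158: 10
  Smp238 vs Smp158: 13
The smallest is 6 mismatches, between Smp397 and Smp238; p = 6/21 = 0.286.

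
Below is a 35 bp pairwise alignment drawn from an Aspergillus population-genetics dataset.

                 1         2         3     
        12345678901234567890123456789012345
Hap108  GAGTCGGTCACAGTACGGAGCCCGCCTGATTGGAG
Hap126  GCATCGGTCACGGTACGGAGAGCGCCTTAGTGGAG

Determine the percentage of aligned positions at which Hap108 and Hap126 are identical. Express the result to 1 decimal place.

Differing sites — 2:A/C; 3:G/A; 12:A/G; 21:C/A; 22:C/G; 28:G/T; 30:T/G.
28 of the 35 sites match, so the percent identity is 28/35 × 100 = 80.0%.

80.0%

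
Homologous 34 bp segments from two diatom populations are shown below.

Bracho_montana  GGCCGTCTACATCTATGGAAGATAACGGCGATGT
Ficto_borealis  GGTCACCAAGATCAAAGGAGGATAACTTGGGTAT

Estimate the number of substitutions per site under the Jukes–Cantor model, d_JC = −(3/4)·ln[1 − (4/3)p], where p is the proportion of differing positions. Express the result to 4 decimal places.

Differing sites — 3:C/T; 5:G/A; 6:T/C; 8:T/A; 10:C/G; 14:T/A; 16:T/A; 20:A/G; 27:G/T; 28:G/T; 29:C/G; 31:A/G; 33:G/A.
p = 13/34 = 0.382353.
d = −0.75 · ln(1 − (4/3)·0.382353) = −0.75 · ln(0.490196) = −0.75 · (-0.712950) = 0.5347.

0.5347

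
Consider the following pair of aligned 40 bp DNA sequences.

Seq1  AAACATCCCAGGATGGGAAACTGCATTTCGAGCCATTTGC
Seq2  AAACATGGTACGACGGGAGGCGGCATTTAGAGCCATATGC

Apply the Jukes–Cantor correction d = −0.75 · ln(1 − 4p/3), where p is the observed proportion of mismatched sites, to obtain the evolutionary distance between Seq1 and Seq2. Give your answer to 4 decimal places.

The sequences differ at positions 7 (C/G), 8 (C/G), 9 (C/T), 11 (G/C), 14 (T/C), 19 (A/G), 20 (A/G), 22 (T/G), 29 (C/A), 37 (T/A).
p = 10/40 = 0.250000.
d = −0.75 · ln(1 − (4/3)·0.250000) = −0.75 · ln(0.666667) = −0.75 · (-0.405465) = 0.3041.

0.3041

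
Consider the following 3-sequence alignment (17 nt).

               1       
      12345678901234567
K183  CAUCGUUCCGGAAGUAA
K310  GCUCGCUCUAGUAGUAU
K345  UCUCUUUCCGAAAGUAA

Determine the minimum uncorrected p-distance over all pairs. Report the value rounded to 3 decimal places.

0.235

Pairwise Hamming distances:
  K183 vs K310: 7
  K183 vs K345: 4
  K310 vs K345: 8
The smallest is 4 mismatches, between K183 and K345; p = 4/17 = 0.235.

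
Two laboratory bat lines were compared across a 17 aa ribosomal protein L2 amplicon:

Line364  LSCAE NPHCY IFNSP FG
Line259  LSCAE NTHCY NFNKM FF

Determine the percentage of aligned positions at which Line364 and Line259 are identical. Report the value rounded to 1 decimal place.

70.6%

The sequences differ at positions 7 (P/T), 11 (I/N), 14 (S/K), 15 (P/M), 17 (G/F).
12 of the 17 sites match, so the percent identity is 12/17 × 100 = 70.6%.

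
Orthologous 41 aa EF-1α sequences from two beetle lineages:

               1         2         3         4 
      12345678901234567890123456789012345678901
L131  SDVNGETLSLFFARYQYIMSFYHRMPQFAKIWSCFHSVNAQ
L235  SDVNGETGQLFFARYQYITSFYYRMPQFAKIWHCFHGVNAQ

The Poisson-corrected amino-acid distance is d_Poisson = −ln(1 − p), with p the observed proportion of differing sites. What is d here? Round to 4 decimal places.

Differing sites — 8:L/G; 9:S/Q; 19:M/T; 23:H/Y; 33:S/H; 37:S/G.
p = 6/41 = 0.146341.
d = −ln(1 − 0.146341) = −ln(0.853659) = 0.1582.

0.1582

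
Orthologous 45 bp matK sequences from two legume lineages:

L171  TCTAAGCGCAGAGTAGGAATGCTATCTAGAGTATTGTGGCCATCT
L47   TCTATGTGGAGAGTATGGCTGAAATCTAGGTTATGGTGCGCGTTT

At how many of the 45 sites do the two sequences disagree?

15

Differing sites — 5:A/T; 7:C/T; 9:C/G; 16:G/T; 18:A/G; 19:A/C; 22:C/A; 23:T/A; 30:A/G; 31:G/T; 35:T/G; 39:G/C; 40:C/G; 42:A/G; 44:C/T.
That gives 15 mismatches out of 45 aligned sites, so the Hamming distance is 15.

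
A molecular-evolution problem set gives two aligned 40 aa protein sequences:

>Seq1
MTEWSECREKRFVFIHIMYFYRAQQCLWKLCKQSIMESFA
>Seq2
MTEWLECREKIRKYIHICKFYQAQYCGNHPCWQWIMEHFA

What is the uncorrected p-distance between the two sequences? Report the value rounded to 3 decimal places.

Mismatches occur at site 5 (S/L), site 11 (R/I), site 12 (F/R), site 13 (V/K), site 14 (F/Y), site 18 (M/C), site 19 (Y/K), site 22 (R/Q), site 25 (Q/Y), site 27 (L/G), site 28 (W/N), site 29 (K/H), site 30 (L/P), site 32 (K/W), site 34 (S/W), site 38 (S/H).
There are 16 differences over 40 sites, so p = 16/40 = 0.400.

0.400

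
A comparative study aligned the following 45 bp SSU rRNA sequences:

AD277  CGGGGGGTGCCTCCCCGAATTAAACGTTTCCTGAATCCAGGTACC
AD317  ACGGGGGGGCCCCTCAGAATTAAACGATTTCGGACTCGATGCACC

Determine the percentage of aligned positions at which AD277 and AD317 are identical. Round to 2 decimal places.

71.11%

Differing sites — 1:C/A; 2:G/C; 8:T/G; 12:T/C; 14:C/T; 16:C/A; 27:T/A; 30:C/T; 32:T/G; 35:A/C; 38:C/G; 40:G/T; 42:T/C.
32 of the 45 sites match, so the percent identity is 32/45 × 100 = 71.11%.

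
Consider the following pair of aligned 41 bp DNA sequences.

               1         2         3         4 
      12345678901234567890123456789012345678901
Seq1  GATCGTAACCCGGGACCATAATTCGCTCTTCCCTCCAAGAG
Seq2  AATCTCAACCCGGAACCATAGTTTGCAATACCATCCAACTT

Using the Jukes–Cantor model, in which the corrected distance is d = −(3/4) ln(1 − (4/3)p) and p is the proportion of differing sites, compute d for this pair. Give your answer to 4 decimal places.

0.4121

Differing sites — 1:G/A; 5:G/T; 6:T/C; 14:G/A; 21:A/G; 24:C/T; 27:T/A; 28:C/A; 30:T/A; 33:C/A; 39:G/C; 40:A/T; 41:G/T.
p = 13/41 = 0.317073.
d = −0.75 · ln(1 − (4/3)·0.317073) = −0.75 · ln(0.577236) = −0.75 · (-0.549504) = 0.4121.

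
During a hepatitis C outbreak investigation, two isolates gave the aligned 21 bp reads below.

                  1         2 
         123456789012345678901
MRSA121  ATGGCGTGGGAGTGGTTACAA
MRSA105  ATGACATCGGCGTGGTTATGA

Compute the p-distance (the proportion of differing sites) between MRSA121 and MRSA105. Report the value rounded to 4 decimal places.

0.2857

The sequences differ at positions 4 (G/A), 6 (G/A), 8 (G/C), 11 (A/C), 19 (C/T), 20 (A/G).
There are 6 differences over 21 sites, so p = 6/21 = 0.2857.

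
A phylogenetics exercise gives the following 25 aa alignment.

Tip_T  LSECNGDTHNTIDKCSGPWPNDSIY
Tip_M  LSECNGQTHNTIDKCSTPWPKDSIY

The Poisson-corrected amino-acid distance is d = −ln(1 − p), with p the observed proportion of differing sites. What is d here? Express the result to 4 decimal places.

Differing sites — 7:D/Q; 17:G/T; 21:N/K.
p = 3/25 = 0.120000.
d = −ln(1 − 0.120000) = −ln(0.880000) = 0.1278.

0.1278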